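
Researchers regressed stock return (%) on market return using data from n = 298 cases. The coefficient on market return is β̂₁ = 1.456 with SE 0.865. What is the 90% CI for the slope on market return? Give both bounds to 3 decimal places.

(0.029, 2.883)

df = n − 2 = 298 − 2 = 296.
t* = t_{0.05, 296} = 1.650018.
Margin = t* × SE = 1.650018 × 0.865 = 1.42727.
CI: 1.456 ± 1.42727 → (0.029, 2.883).
With 90% confidence, each one-unit increase in market return is associated with a change of between 0.029 and 2.883 % in stock return.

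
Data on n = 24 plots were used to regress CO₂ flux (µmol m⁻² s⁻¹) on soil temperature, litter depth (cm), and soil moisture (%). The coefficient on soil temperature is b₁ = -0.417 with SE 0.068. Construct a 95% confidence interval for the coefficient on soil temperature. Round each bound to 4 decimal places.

df = n − k − 1 = 24 − 3 − 1 = 20.
t* = t_{0.025, 20} = 2.085963.
Margin = t* × SE = 2.085963 × 0.068 = 0.141846.
CI: -0.417 ± 0.141846 → (-0.5588, -0.2752).
With 95% confidence, each one-unit increase in soil temperature is associated with a change of between -0.5588 and -0.2752 µmol m⁻² s⁻¹ in CO₂ flux, holding the other predictors fixed.

(-0.5588, -0.2752)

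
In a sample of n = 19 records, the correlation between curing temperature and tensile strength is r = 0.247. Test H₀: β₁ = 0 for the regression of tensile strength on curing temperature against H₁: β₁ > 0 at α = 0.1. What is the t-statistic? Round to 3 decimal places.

t = 1.051

t = r·√(n − 2)/√(1 − r²) = 0.247·√17/√0.938991 = 1.051.
df = n − 2 = 17.
One-sided p ≈ 0.1540, which is ≥ 0.1, so fail to reject H₀.
The data do not give significant evidence of a linear association between curing temperature and tensile strength.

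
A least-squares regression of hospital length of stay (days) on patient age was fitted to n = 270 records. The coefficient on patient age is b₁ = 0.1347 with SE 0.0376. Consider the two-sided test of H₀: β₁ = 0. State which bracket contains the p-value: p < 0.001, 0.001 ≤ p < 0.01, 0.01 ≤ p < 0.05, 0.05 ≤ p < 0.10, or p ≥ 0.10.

t = 0.1347 / 0.0376 = 3.582.
df = n − 2 = 270 − 2 = 268.
Two-sided p = 2·P(T_{268} > |t|) ≈ 0.0004.
So p < 0.001.

p < 0.001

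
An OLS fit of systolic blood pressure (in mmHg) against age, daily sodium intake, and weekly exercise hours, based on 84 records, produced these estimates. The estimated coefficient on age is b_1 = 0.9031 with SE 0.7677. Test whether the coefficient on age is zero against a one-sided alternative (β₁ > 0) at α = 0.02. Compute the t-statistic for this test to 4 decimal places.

H₀: β₁ = 0 vs H₁: β₁ > 0.
t = (b_1 − β₁⁰)/SE = 0.9031 / 0.7677 = 1.1764.
df = n − k − 1 = 84 − 3 − 1 = 80.
One-sided p ≈ 0.1215, which is ≥ 0.02, so fail to reject H₀.
The data do not give significant evidence that the true slope on age is positive, holding the other predictors fixed.

t = 1.1764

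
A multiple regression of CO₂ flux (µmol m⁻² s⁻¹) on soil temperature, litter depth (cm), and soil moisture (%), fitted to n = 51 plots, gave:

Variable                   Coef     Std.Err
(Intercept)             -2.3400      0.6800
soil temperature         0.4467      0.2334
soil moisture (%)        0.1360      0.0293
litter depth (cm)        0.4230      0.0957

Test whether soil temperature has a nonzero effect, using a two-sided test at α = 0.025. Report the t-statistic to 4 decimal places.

t = 1.9139

Read off: b = 0.4467, SE = 0.2334 for soil temperature.
H₀: β₁ = 0 vs H₁: β₁ ≠ 0.
t = 0.4467 / 0.2334 = 1.9139.
df = n − k − 1 = 51 − 3 − 1 = 47.
Two-sided p ≈ 0.0617, which is ≥ 0.025, so fail to reject H₀.
The data do not give significant evidence of an association between soil temperature and CO₂ flux, after adjusting for the other predictors.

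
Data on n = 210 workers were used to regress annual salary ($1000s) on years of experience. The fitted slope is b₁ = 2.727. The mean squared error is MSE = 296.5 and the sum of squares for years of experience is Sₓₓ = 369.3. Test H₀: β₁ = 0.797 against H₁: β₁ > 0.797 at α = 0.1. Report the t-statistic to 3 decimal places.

t = 2.154

SE(b₁) = √(MSE/Sₓₓ) = √(296.5/369.3) = 0.89603.
t = (2.727 − 0.797) / 0.89603 = 2.154.
df = n − 2 = 208.
One-sided p ≈ 0.0162, which is < 0.1, so reject H₀.
There is evidence that the true slope on years of experience exceeds 0.797 $1000s per unit.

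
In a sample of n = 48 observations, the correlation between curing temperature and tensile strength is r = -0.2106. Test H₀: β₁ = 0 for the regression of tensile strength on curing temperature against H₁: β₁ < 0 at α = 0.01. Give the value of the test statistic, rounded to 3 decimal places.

t = r·√(n − 2)/√(1 − r²) = -0.2106·√46/√0.955648 = -1.461.
df = n − 2 = 46.
One-sided p ≈ 0.0754, which is ≥ 0.01, so fail to reject H₀.
The data do not give significant evidence of a linear association between curing temperature and tensile strength.

t = -1.461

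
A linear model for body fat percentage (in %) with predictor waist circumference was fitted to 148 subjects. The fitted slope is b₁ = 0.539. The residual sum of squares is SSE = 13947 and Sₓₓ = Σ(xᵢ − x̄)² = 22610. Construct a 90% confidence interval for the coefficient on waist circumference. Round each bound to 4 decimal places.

MSE = SSE/(n − 2) = 13947/146 = 95.5274.
SE(b₁) = √(MSE/Sₓₓ) = √(95.5274/22610) = 0.0650001.
df = n − 2 = 146.
t* = t_{0.05, 146} = 1.655357.
Margin = t* × SE = 1.655357 × 0.0650001 = 0.107598.
CI: 0.539 ± 0.107598 → (0.4314, 0.6466).
With 90% confidence, each one-unit increase in waist circumference is associated with a change of between 0.4314 and 0.6466 % in body fat percentage.

(0.4314, 0.6466)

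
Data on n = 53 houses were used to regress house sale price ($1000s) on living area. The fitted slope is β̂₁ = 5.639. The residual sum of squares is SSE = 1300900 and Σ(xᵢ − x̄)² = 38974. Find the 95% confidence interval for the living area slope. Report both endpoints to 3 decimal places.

MSE = SSE/(n − 2) = 1300900/51 = 25507.8.
SE(β̂₁) = √(MSE/Sₓₓ) = √(25507.8/38974) = 0.809002.
df = n − 2 = 51.
t* = t_{0.025, 51} = 2.007584.
Margin = t* × SE = 2.007584 × 0.809002 = 1.62414.
CI: 5.639 ± 1.62414 → (4.015, 7.263).
With 95% confidence, each one-unit increase in living area is associated with a change of between 4.015 and 7.263 $1000s in house sale price.

(4.015, 7.263)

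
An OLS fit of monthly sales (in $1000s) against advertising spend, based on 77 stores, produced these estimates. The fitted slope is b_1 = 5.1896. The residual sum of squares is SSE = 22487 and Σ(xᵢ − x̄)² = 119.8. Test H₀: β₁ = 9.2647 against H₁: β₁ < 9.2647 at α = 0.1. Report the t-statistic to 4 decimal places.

t = -2.5759

MSE = SSE/(n − 2) = 22487/75 = 299.827.
SE(b_1) = √(MSE/Sₓₓ) = √(299.827/119.8) = 1.582.
t = (5.1896 − 9.2647) / 1.582 = -2.5759.
df = n − 2 = 75.
One-sided p ≈ 0.0060, which is < 0.1, so reject H₀.
There is evidence that the true slope on advertising spend is below 9.2647 $1000s per unit.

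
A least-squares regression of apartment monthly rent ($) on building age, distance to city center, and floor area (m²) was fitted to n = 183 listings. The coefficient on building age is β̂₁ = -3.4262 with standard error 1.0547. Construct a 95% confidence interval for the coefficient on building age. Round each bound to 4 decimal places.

(-5.5074, -1.3450)

df = n − k − 1 = 183 − 3 − 1 = 179.
t* = t_{0.025, 179} = 1.973305.
Margin = t* × SE = 1.973305 × 1.0547 = 2.081245.
CI: -3.4262 ± 2.081245 → (-5.5074, -1.3450).
With 95% confidence, each one-unit increase in building age is associated with a change of between -5.5074 and -1.3450 $ in apartment monthly rent, holding the other predictors fixed.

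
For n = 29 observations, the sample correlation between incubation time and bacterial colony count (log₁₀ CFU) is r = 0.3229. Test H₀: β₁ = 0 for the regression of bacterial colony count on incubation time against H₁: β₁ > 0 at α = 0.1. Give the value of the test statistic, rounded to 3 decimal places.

t = 1.773

t = r·√(n − 2)/√(1 − r²) = 0.3229·√27/√0.895736 = 1.773.
df = n − 2 = 27.
One-sided p ≈ 0.0438, which is < 0.1, so reject H₀.
There is evidence of a linear association between incubation time and bacterial colony count.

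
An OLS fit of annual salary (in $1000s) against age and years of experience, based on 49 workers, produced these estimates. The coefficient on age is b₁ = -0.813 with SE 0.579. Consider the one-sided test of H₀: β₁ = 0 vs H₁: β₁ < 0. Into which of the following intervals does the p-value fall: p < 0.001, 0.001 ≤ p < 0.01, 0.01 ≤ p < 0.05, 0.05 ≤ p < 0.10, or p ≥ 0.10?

t = -0.813 / 0.579 = -1.404.
df = n − k − 1 = 49 − 2 − 1 = 46.
One-sided p = P(T_{46} < t) ≈ 0.0835.
So 0.05 ≤ p < 0.10.

0.05 ≤ p < 0.10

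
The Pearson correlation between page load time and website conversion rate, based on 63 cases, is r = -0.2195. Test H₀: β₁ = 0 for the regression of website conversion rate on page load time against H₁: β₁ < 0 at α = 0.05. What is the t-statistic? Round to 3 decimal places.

t = -1.757

t = r·√(n − 2)/√(1 − r²) = -0.2195·√61/√0.95182 = -1.757.
df = n − 2 = 61.
One-sided p ≈ 0.0420, which is < 0.05, so reject H₀.
There is evidence of a linear association between page load time and website conversion rate.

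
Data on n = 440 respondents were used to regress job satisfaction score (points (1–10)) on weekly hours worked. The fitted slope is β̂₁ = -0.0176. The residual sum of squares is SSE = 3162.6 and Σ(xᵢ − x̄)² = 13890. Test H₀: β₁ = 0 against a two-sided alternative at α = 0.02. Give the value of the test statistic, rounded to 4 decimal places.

MSE = SSE/(n − 2) = 3162.6/438 = 7.22055.
SE(β̂₁) = √(MSE/Sₓₓ) = √(7.22055/13890) = 0.0228.
t = -0.0176 / 0.0228 = -0.7719.
df = n − 2 = 438.
Two-sided p ≈ 0.4406, which is ≥ 0.02, so fail to reject H₀.
The data do not give significant evidence of an association between weekly hours worked and job satisfaction score.

t = -0.7719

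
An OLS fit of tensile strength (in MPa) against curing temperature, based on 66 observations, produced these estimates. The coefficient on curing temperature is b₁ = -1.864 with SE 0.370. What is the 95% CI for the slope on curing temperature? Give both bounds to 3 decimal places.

df = n − 2 = 66 − 2 = 64.
t* = t_{0.025, 64} = 1.99773.
Margin = t* × SE = 1.99773 × 0.370 = 0.73916.
CI: -1.864 ± 0.73916 → (-2.603, -1.125).
With 95% confidence, each one-unit increase in curing temperature is associated with a change of between -2.603 and -1.125 MPa in tensile strength.

(-2.603, -1.125)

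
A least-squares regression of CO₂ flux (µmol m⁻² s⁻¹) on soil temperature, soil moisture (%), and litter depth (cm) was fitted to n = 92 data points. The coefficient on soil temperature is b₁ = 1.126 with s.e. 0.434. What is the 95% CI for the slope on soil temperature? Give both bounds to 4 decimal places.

df = n − k − 1 = 92 − 3 − 1 = 88.
t* = t_{0.025, 88} = 1.98729.
Margin = t* × SE = 1.98729 × 0.434 = 0.862484.
CI: 1.126 ± 0.862484 → (0.2635, 1.9885).
With 95% confidence, each one-unit increase in soil temperature is associated with a change of between 0.2635 and 1.9885 µmol m⁻² s⁻¹ in CO₂ flux, holding the other predictors fixed.

(0.2635, 1.9885)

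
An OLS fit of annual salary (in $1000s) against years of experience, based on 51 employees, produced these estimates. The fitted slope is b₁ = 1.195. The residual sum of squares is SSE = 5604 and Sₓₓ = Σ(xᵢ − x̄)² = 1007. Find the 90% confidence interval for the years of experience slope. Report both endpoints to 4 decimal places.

(0.6300, 1.7600)

MSE = SSE/(n − 2) = 5604/49 = 114.367.
SE(b₁) = √(MSE/Sₓₓ) = √(114.367/1007) = 0.337005.
df = n − 2 = 49.
t* = t_{0.05, 49} = 1.676551.
Margin = t* × SE = 1.676551 × 0.337005 = 0.565006.
CI: 1.195 ± 0.565006 → (0.6300, 1.7600).
With 90% confidence, each one-unit increase in years of experience is associated with a change of between 0.6300 and 1.7600 $1000s in annual salary.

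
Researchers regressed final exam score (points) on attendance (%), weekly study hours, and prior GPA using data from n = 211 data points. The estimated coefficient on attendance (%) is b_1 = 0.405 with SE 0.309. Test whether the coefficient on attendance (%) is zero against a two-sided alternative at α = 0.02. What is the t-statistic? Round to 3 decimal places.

H₀: β₁ = 0 vs H₁: β₁ ≠ 0.
t = (b_1 − β₁⁰)/SE = 0.405 / 0.309 = 1.311.
df = n − k − 1 = 211 − 3 − 1 = 207.
Two-sided p ≈ 0.1914, which is ≥ 0.02, so fail to reject H₀.
The data do not give significant evidence of an association between attendance (%) and final exam score, after adjusting for the other predictors.

t = 1.311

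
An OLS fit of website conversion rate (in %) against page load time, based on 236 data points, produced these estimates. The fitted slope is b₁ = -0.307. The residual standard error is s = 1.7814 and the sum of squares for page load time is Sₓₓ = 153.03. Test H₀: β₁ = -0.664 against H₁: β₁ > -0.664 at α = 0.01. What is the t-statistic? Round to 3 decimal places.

SE(b₁) = s/√Sₓₓ = 1.7814/√153.03 = 0.144004.
t = (-0.307 − (-0.664)) / 0.144004 = 2.479.
df = n − 2 = 234.
One-sided p ≈ 0.0069, which is < 0.01, so reject H₀.
There is evidence that the true slope on page load time exceeds -0.664 % per unit.

t = 2.479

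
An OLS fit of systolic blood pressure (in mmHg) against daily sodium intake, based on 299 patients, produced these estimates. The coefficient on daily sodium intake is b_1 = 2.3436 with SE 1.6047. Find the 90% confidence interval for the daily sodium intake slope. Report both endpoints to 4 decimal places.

(-0.3042, 4.9914)

df = n − 2 = 299 − 2 = 297.
t* = t_{0.05, 297} = 1.65.
Margin = t* × SE = 1.65 × 1.6047 = 2.647755.
CI: 2.3436 ± 2.647755 → (-0.3042, 4.9914).
With 90% confidence, each one-unit increase in daily sodium intake is associated with a change of between -0.3042 and 4.9914 mmHg in systolic blood pressure.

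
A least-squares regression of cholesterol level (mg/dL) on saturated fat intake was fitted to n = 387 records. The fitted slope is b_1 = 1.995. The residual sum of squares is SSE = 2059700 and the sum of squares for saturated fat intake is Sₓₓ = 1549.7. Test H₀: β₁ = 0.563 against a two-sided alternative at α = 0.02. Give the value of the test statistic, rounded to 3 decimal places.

MSE = SSE/(n − 2) = 2059700/385 = 5349.87.
SE(b_1) = √(MSE/Sₓₓ) = √(5349.87/1549.7) = 1.85801.
t = (1.995 − 0.563) / 1.85801 = 0.771.
df = n − 2 = 385.
Two-sided p ≈ 0.4413, which is ≥ 0.02, so fail to reject H₀.
The data are consistent with a true slope of 0.563 mg/dL per unit of saturated fat intake.

t = 0.771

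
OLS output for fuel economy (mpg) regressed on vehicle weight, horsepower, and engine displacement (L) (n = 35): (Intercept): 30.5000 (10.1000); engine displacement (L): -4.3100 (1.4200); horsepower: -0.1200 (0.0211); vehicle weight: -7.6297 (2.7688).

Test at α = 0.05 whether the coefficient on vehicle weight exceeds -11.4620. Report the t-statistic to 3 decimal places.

Read off: b = -7.6297, SE = 2.7688 for vehicle weight.
H₀: β₁ = -11.4620 vs H₁: β₁ > -11.4620.
t = (-7.6297 − (-11.4620)) / 2.7688 = 1.384.
df = n − k − 1 = 35 − 3 − 1 = 31.
One-sided p ≈ 0.0881, which is ≥ 0.05, so fail to reject H₀.
The data do not give significant evidence that the true slope on vehicle weight exceeds -11.4620 mpg per unit, holding the other predictors fixed.

t = 1.384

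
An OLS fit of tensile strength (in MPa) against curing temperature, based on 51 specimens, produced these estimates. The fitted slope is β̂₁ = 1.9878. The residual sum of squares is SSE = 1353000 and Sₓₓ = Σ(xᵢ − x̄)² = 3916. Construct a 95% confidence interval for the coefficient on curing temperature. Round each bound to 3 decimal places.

(-3.348, 7.324)

MSE = SSE/(n − 2) = 1353000/49 = 27612.2.
SE(β̂₁) = √(MSE/Sₓₓ) = √(27612.2/3916) = 2.6554.
df = n − 2 = 49.
t* = t_{0.025, 49} = 2.009575.
Margin = t* × SE = 2.009575 × 2.6554 = 5.33622.
CI: 1.9878 ± 5.33622 → (-3.348, 7.324).
With 95% confidence, each one-unit increase in curing temperature is associated with a change of between -3.348 and 7.324 MPa in tensile strength.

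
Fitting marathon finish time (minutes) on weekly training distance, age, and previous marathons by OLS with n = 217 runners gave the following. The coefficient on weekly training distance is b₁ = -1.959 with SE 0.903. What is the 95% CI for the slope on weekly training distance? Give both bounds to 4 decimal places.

(-3.7390, -0.1790)

df = n − k − 1 = 217 − 3 − 1 = 213.
t* = t_{0.025, 213} = 1.971164.
Margin = t* × SE = 1.971164 × 0.903 = 1.779961.
CI: -1.959 ± 1.779961 → (-3.7390, -0.1790).
With 95% confidence, each one-unit increase in weekly training distance is associated with a change of between -3.7390 and -0.1790 minutes in marathon finish time, holding the other predictors fixed.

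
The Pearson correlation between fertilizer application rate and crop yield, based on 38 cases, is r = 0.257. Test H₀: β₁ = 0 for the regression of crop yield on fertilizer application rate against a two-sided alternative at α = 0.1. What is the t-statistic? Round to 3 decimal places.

t = r·√(n − 2)/√(1 − r²) = 0.257·√36/√0.933951 = 1.596.
df = n − 2 = 36.
Two-sided p ≈ 0.1193, which is ≥ 0.1, so fail to reject H₀.
The data do not give significant evidence of a linear association between fertilizer application rate and crop yield.

t = 1.596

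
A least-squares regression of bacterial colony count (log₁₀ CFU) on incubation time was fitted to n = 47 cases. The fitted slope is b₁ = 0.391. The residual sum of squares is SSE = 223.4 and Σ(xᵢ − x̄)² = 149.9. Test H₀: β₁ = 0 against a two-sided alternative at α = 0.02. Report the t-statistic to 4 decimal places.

t = 2.1485

MSE = SSE/(n − 2) = 223.4/45 = 4.96444.
SE(b₁) = √(MSE/Sₓₓ) = √(4.96444/149.9) = 0.181985.
t = 0.391 / 0.181985 = 2.1485.
df = n − 2 = 45.
Two-sided p ≈ 0.0371, which is ≥ 0.02, so fail to reject H₀.
The data do not give significant evidence of an association between incubation time and bacterial colony count.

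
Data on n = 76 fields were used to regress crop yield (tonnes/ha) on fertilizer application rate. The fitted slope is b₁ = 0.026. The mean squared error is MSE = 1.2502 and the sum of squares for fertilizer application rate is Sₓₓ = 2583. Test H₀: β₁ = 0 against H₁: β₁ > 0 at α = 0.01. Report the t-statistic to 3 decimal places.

t = 1.182

SE(b₁) = √(MSE/Sₓₓ) = √(1.2502/2583) = 0.0220002.
t = 0.026 / 0.0220002 = 1.182.
df = n − 2 = 74.
One-sided p ≈ 0.1205, which is ≥ 0.01, so fail to reject H₀.
The data do not give significant evidence that the true slope on fertilizer application rate is positive.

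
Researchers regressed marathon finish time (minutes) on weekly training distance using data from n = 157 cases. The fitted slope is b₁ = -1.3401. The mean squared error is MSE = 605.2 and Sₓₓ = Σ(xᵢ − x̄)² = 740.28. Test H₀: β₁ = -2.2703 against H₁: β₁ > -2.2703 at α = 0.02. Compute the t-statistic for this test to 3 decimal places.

SE(b₁) = √(MSE/Sₓₓ) = √(605.2/740.28) = 0.904173.
t = (-1.3401 − (-2.2703)) / 0.904173 = 1.029.
df = n − 2 = 155.
One-sided p ≈ 0.1526, which is ≥ 0.02, so fail to reject H₀.
The data do not give significant evidence that the true slope on weekly training distance exceeds -2.2703 minutes per unit.

t = 1.029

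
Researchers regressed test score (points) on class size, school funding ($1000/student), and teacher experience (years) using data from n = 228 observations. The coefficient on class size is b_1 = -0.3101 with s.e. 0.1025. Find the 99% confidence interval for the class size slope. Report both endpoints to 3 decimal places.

(-0.576, -0.044)

df = n − k − 1 = 228 − 3 − 1 = 224.
t* = t_{0.005, 224} = 2.597955.
Margin = t* × SE = 2.597955 × 0.1025 = 0.26629.
CI: -0.3101 ± 0.26629 → (-0.576, -0.044).
With 99% confidence, each one-unit increase in class size is associated with a change of between -0.576 and -0.044 points in test score, holding the other predictors fixed.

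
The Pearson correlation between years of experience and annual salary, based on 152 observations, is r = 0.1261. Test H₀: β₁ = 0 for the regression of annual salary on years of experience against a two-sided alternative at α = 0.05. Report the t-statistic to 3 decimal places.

t = 1.557

t = r·√(n − 2)/√(1 − r²) = 0.1261·√150/√0.984099 = 1.557.
df = n − 2 = 150.
Two-sided p ≈ 0.1216, which is ≥ 0.05, so fail to reject H₀.
The data do not give significant evidence of a linear association between years of experience and annual salary.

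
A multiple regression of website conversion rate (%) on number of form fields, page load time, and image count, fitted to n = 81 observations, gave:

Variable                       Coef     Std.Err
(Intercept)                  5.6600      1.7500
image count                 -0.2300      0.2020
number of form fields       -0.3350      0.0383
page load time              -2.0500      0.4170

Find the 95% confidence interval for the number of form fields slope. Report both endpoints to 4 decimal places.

(-0.4113, -0.2587)

Read off: b = -0.3350, SE = 0.0383 for number of form fields.
df = n − k − 1 = 81 − 3 − 1 = 77.
t* = t_{0.025, 77} = 1.991254.
Margin = t* × SE = 1.991254 × 0.0383 = 0.076265.
CI: -0.3350 ± 0.076265 → (-0.4113, -0.2587).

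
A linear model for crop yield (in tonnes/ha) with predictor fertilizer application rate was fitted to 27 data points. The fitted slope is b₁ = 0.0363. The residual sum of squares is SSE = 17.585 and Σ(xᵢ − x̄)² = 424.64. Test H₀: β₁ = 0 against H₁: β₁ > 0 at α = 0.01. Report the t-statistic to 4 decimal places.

t = 0.8919

MSE = SSE/(n − 2) = 17.585/25 = 0.7034.
SE(b₁) = √(MSE/Sₓₓ) = √(0.7034/424.64) = 0.0406997.
t = 0.0363 / 0.0406997 = 0.8919.
df = n − 2 = 25.
One-sided p ≈ 0.1905, which is ≥ 0.01, so fail to reject H₀.
The data do not give significant evidence that the true slope on fertilizer application rate is positive.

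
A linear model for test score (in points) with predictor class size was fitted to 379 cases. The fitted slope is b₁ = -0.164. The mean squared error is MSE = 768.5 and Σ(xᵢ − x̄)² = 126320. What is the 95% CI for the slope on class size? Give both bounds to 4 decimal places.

SE(b₁) = √(MSE/Sₓₓ) = √(768.5/126320) = 0.0779984.
df = n − 2 = 377.
t* = t_{0.025, 377} = 1.966276.
Margin = t* × SE = 1.966276 × 0.0779984 = 0.153366.
CI: -0.164 ± 0.153366 → (-0.3174, -0.0106).
With 95% confidence, each one-unit increase in class size is associated with a change of between -0.3174 and -0.0106 points in test score.

(-0.3174, -0.0106)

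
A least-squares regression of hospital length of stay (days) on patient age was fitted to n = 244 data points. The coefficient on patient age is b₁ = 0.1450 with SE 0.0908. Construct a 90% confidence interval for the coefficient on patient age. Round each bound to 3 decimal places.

df = n − 2 = 244 − 2 = 242.
t* = t_{0.05, 242} = 1.651175.
Margin = t* × SE = 1.651175 × 0.0908 = 0.14993.
CI: 0.1450 ± 0.14993 → (-0.005, 0.295).
With 90% confidence, each one-unit increase in patient age is associated with a change of between -0.005 and 0.295 days in hospital length of stay.

(-0.005, 0.295)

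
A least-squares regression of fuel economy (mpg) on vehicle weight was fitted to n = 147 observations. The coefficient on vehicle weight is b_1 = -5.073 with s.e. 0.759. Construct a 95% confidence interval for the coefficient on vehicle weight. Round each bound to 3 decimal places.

(-6.573, -3.573)

df = n − 2 = 147 − 2 = 145.
t* = t_{0.025, 145} = 1.97646.
Margin = t* × SE = 1.97646 × 0.759 = 1.50013.
CI: -5.073 ± 1.50013 → (-6.573, -3.573).
With 95% confidence, each one-unit increase in vehicle weight is associated with a change of between -6.573 and -3.573 mpg in fuel economy.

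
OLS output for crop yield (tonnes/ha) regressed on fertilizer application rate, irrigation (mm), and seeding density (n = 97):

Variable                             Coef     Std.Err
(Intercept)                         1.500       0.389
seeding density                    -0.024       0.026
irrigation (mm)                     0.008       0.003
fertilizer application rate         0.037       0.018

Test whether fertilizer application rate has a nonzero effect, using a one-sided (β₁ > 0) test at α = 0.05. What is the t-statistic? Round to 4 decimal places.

t = 2.0556

Read off: b = 0.037, SE = 0.018 for fertilizer application rate.
H₀: β₁ = 0 vs H₁: β₁ > 0.
t = 0.037 / 0.018 = 2.0556.
df = n − k − 1 = 97 − 3 − 1 = 93.
One-sided p ≈ 0.0213, which is < 0.05, so reject H₀.
There is evidence that the true slope on fertilizer application rate is positive, holding the other predictors fixed.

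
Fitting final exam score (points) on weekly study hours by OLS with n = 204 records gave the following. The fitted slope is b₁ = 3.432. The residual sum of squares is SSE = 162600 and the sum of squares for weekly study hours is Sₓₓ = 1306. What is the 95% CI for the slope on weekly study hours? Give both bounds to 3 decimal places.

(1.884, 4.980)

MSE = SSE/(n − 2) = 162600/202 = 804.95.
SE(b₁) = √(MSE/Sₓₓ) = √(804.95/1306) = 0.785078.
df = n − 2 = 202.
t* = t_{0.025, 202} = 1.971777.
Margin = t* × SE = 1.971777 × 0.785078 = 1.54800.
CI: 3.432 ± 1.54800 → (1.884, 4.980).
With 95% confidence, each one-unit increase in weekly study hours is associated with a change of between 1.884 and 4.980 points in final exam score.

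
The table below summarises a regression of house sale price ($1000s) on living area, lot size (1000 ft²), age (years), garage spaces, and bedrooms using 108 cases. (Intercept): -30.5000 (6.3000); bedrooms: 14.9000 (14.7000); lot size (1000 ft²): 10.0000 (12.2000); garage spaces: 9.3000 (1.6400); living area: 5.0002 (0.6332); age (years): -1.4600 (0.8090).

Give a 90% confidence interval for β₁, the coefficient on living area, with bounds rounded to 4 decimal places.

(3.9491, 6.0513)

Read off: b = 5.0002, SE = 0.6332 for living area.
df = n − k − 1 = 108 − 5 − 1 = 102.
t* = t_{0.05, 102} = 1.65993.
Margin = t* × SE = 1.65993 × 0.6332 = 1.051068.
CI: 5.0002 ± 1.051068 → (3.9491, 6.0513).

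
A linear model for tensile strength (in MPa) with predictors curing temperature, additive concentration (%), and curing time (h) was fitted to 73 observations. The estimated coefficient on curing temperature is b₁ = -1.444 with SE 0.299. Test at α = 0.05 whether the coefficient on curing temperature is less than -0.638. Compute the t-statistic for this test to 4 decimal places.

t = -2.6957

H₀: β₁ = -0.638 vs H₁: β₁ < -0.638.
t = (b₁ − β₁⁰)/SE = (-1.444 − (-0.638)) / 0.299 = -2.6957.
df = n − k − 1 = 73 − 3 − 1 = 69.
One-sided p ≈ 0.0044, which is < 0.05, so reject H₀.
There is evidence that the true slope on curing temperature is below -0.638 MPa per unit, holding the other predictors fixed.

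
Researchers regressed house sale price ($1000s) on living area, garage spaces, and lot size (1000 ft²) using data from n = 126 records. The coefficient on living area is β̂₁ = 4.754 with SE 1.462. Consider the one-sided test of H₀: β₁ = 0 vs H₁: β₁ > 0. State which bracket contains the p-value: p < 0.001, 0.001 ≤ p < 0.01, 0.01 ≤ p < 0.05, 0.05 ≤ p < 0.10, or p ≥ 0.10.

t = 4.754 / 1.462 = 3.252.
df = n − k − 1 = 126 − 3 − 1 = 122.
One-sided p = P(T_{122} > t) ≈ 0.0007.
So p < 0.001.

p < 0.001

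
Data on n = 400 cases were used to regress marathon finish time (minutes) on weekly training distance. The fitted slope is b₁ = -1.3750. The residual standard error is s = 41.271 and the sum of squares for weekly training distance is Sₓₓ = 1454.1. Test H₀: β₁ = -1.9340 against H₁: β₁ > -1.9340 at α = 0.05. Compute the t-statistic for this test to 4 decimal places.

t = 0.5165

SE(b₁) = s/√Sₓₓ = 41.271/√1454.1 = 1.0823.
t = (-1.3750 − (-1.9340)) / 1.0823 = 0.5165.
df = n − 2 = 398.
One-sided p ≈ 0.3029, which is ≥ 0.05, so fail to reject H₀.
The data do not give significant evidence that the true slope on weekly training distance exceeds -1.9340 minutes per unit.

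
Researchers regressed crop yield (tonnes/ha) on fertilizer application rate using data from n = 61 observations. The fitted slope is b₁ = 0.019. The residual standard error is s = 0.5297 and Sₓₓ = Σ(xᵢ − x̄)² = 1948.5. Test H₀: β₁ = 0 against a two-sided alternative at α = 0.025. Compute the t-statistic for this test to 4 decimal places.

t = 1.5833

SE(b₁) = s/√Sₓₓ = 0.5297/√1948.5 = 0.012.
t = 0.019 / 0.012 = 1.5833.
df = n − 2 = 59.
Two-sided p ≈ 0.1187, which is ≥ 0.025, so fail to reject H₀.
The data do not give significant evidence of an association between fertilizer application rate and crop yield.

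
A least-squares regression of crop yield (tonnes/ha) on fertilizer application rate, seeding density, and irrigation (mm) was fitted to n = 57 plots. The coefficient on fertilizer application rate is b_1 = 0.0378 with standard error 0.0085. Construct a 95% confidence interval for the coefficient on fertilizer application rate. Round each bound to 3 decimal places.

df = n − k − 1 = 57 − 3 − 1 = 53.
t* = t_{0.025, 53} = 2.005746.
Margin = t* × SE = 2.005746 × 0.0085 = 0.01705.
CI: 0.0378 ± 0.01705 → (0.021, 0.055).
With 95% confidence, each one-unit increase in fertilizer application rate is associated with a change of between 0.021 and 0.055 tonnes/ha in crop yield, holding the other predictors fixed.

(0.021, 0.055)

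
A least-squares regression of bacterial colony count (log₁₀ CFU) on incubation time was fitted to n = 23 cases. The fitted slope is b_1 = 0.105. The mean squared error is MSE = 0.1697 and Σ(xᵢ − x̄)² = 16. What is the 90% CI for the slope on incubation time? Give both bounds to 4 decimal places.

(-0.0722, 0.2822)

SE(b_1) = √(MSE/Sₓₓ) = √(0.1697/16) = 0.102987.
df = n − 2 = 21.
t* = t_{0.05, 21} = 1.720743.
Margin = t* × SE = 1.720743 × 0.102987 = 0.177214.
CI: 0.105 ± 0.177214 → (-0.0722, 0.2822).
With 90% confidence, each one-unit increase in incubation time is associated with a change of between -0.0722 and 0.2822 log₁₀ CFU in bacterial colony count.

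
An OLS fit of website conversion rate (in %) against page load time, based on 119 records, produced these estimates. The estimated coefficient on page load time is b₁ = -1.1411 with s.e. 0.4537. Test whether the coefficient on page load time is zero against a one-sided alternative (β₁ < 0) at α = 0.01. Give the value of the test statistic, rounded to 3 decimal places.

t = -2.515

H₀: β₁ = 0 vs H₁: β₁ < 0.
t = (b₁ − β₁⁰)/SE = -1.1411 / 0.4537 = -2.515.
df = n − 2 = 119 − 2 = 117.
One-sided p ≈ 0.0066, which is < 0.01, so reject H₀.
There is evidence that the true slope on page load time is negative.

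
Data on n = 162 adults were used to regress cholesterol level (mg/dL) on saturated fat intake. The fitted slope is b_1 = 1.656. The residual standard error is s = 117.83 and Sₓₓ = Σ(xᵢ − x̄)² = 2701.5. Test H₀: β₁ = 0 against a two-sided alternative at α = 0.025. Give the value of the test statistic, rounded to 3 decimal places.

SE(b_1) = s/√Sₓₓ = 117.83/√2701.5 = 2.26701.
t = 1.656 / 2.26701 = 0.730.
df = n − 2 = 160.
Two-sided p ≈ 0.4662, which is ≥ 0.025, so fail to reject H₀.
The data do not give significant evidence of an association between saturated fat intake and cholesterol level.

t = 0.730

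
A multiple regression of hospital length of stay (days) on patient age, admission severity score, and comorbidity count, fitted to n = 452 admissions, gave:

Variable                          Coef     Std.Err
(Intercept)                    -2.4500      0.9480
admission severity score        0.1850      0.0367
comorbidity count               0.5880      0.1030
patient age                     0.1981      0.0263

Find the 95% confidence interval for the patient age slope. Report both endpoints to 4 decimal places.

(0.1464, 0.2498)

Read off: b = 0.1981, SE = 0.0263 for patient age.
df = n − k − 1 = 452 − 3 − 1 = 448.
t* = t_{0.025, 448} = 1.965273.
Margin = t* × SE = 1.965273 × 0.0263 = 0.051687.
CI: 0.1981 ± 0.051687 → (0.1464, 0.2498).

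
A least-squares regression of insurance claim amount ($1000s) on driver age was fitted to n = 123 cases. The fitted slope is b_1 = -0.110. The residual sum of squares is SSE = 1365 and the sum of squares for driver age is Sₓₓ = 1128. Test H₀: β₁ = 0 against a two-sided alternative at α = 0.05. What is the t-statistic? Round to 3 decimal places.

MSE = SSE/(n − 2) = 1365/121 = 11.281.
SE(b_1) = √(MSE/Sₓₓ) = √(11.281/1128) = 0.100004.
t = -0.110 / 0.100004 = -1.100.
df = n − 2 = 121.
Two-sided p ≈ 0.2735, which is ≥ 0.05, so fail to reject H₀.
The data do not give significant evidence of an association between driver age and insurance claim amount.

t = -1.100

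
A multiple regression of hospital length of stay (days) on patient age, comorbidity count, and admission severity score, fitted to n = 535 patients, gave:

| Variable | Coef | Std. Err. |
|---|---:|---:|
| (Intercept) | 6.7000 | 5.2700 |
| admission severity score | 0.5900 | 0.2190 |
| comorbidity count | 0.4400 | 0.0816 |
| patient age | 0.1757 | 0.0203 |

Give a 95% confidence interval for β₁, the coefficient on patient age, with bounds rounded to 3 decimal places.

(0.136, 0.216)

Read off: b = 0.1757, SE = 0.0203 for patient age.
df = n − k − 1 = 535 − 3 − 1 = 531.
t* = t_{0.025, 531} = 1.964442.
Margin = t* × SE = 1.964442 × 0.0203 = 0.03988.
CI: 0.1757 ± 0.03988 → (0.136, 0.216).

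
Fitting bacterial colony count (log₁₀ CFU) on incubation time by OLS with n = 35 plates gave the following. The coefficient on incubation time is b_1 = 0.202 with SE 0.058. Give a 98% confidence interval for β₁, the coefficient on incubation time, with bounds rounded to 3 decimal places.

df = n − 2 = 35 − 2 = 33.
t* = t_{0.01, 33} = 2.444794.
Margin = t* × SE = 2.444794 × 0.058 = 0.14180.
CI: 0.202 ± 0.14180 → (0.060, 0.344).
With 98% confidence, each one-unit increase in incubation time is associated with a change of between 0.060 and 0.344 log₁₀ CFU in bacterial colony count.

(0.060, 0.344)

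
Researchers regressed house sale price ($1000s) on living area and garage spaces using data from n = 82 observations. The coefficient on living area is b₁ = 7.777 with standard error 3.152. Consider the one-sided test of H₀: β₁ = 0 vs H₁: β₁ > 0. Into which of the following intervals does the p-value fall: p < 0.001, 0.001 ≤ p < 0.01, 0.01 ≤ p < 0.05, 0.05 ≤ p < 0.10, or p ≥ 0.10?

0.001 ≤ p < 0.01

t = 7.777 / 3.152 = 2.467.
df = n − k − 1 = 82 − 2 − 1 = 79.
One-sided p = P(T_{79} > t) ≈ 0.0079.
So 0.001 ≤ p < 0.01.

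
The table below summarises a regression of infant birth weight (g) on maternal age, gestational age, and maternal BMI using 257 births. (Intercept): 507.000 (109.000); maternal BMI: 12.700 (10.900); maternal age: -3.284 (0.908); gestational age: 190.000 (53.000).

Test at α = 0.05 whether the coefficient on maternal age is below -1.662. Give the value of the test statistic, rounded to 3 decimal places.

t = -1.786

Read off: b = -3.284, SE = 0.908 for maternal age.
H₀: β₁ = -1.662 vs H₁: β₁ < -1.662.
t = (-3.284 − (-1.662)) / 0.908 = -1.786.
df = n − k − 1 = 257 − 3 − 1 = 253.
One-sided p ≈ 0.0376, which is < 0.05, so reject H₀.
There is evidence that the true slope on maternal age is below -1.662 g per unit, holding the other predictors fixed.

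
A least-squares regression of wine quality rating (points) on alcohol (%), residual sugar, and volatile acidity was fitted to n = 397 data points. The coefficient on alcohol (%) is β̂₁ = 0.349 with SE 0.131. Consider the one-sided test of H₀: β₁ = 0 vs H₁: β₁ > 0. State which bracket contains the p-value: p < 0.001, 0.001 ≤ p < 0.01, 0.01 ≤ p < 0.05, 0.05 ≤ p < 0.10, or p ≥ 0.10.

t = 0.349 / 0.131 = 2.664.
df = n − k − 1 = 397 − 3 − 1 = 393.
One-sided p = P(T_{393} > t) ≈ 0.0040.
So 0.001 ≤ p < 0.01.

0.001 ≤ p < 0.01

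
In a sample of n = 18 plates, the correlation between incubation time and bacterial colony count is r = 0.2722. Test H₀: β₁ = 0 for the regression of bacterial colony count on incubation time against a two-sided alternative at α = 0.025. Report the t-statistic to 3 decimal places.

t = 1.132

t = r·√(n − 2)/√(1 − r²) = 0.2722·√16/√0.925907 = 1.132.
df = n − 2 = 16.
Two-sided p ≈ 0.2745, which is ≥ 0.025, so fail to reject H₀.
The data do not give significant evidence of a linear association between incubation time and bacterial colony count.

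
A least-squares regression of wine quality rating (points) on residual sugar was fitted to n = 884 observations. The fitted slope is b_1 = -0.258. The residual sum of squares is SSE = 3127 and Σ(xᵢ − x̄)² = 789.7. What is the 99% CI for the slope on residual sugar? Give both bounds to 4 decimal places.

(-0.4310, -0.0850)

MSE = SSE/(n − 2) = 3127/882 = 3.54535.
SE(b_1) = √(MSE/Sₓₓ) = √(3.54535/789.7) = 0.0670037.
df = n − 2 = 882.
t* = t_{0.005, 882} = 2.581415.
Margin = t* × SE = 2.581415 × 0.0670037 = 0.172964.
CI: -0.258 ± 0.172964 → (-0.4310, -0.0850).
With 99% confidence, each one-unit increase in residual sugar is associated with a change of between -0.4310 and -0.0850 points in wine quality rating.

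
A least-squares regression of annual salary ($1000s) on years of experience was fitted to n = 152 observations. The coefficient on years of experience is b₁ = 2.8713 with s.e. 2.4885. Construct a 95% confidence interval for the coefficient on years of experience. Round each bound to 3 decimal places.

(-2.046, 7.788)

df = n − 2 = 152 − 2 = 150.
t* = t_{0.025, 150} = 1.975905.
Margin = t* × SE = 1.975905 × 2.4885 = 4.91704.
CI: 2.8713 ± 4.91704 → (-2.046, 7.788).
With 95% confidence, each one-unit increase in years of experience is associated with a change of between -2.046 and 7.788 $1000s in annual salary.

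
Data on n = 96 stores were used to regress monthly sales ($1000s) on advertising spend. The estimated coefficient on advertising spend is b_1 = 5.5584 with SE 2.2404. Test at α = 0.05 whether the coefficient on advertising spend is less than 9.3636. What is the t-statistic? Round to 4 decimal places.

t = -1.6984

H₀: β₁ = 9.3636 vs H₁: β₁ < 9.3636.
t = (b_1 − β₁⁰)/SE = (5.5584 − 9.3636) / 2.2404 = -1.6984.
df = n − 2 = 96 − 2 = 94.
One-sided p ≈ 0.0464, which is < 0.05, so reject H₀.
There is evidence that the true slope on advertising spend is below 9.3636 $1000s per unit.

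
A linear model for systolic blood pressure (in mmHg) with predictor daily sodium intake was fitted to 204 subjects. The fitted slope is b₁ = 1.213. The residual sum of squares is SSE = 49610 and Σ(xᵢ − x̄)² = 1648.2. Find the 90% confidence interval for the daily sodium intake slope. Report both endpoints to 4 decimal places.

MSE = SSE/(n − 2) = 49610/202 = 245.594.
SE(b₁) = √(MSE/Sₓₓ) = √(245.594/1648.2) = 0.386015.
df = n − 2 = 202.
t* = t_{0.05, 202} = 1.652432.
Margin = t* × SE = 1.652432 × 0.386015 = 0.637863.
CI: 1.213 ± 0.637863 → (0.5751, 1.8509).
With 90% confidence, each one-unit increase in daily sodium intake is associated with a change of between 0.5751 and 1.8509 mmHg in systolic blood pressure.

(0.5751, 1.8509)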